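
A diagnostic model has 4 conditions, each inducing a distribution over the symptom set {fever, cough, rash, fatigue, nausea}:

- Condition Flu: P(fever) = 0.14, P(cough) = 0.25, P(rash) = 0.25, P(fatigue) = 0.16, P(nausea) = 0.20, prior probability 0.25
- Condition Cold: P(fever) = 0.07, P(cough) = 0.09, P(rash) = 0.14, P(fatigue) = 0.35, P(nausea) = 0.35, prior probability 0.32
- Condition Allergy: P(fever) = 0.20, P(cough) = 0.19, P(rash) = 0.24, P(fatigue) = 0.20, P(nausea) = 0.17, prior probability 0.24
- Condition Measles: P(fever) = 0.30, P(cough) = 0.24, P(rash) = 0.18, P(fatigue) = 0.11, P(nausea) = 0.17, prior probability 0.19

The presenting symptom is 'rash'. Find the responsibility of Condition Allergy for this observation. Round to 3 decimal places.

Posterior ∝ prior × likelihood, so P(k | x) ∝ π_k f_k(x); normalise over all components.
Evaluate each component's likelihood at the observed value:
  L_Flu = P(rash | comp) = 0.25
  L_Cold = P(rash | comp) = 0.14
  L_Allergy = P(rash | comp) = 0.24
  L_Measles = P(rash | comp) = 0.18
Weight by the priors:
  π_Flu·L_Flu = 0.25 × 0.25 = 0.0625
  π_Cold·L_Cold = 0.32 × 0.14 = 0.0448
  π_Allergy·L_Allergy = 0.24 × 0.24 = 0.0576
  π_Measles·L_Measles = 0.19 × 0.18 = 0.0342
Denominator: 0.0625 + 0.0448 + 0.0576 + 0.0342 = 0.1991
P(Condition Allergy | data) ≈ 0.289

0.289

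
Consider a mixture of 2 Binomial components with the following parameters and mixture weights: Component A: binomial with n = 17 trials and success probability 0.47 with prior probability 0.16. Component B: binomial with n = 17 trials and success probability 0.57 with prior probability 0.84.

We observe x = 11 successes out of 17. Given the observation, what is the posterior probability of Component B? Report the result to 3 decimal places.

0.926

The responsibility of component k is π_k f_k(x) divided by Σ_j π_j f_j(x).
Binomial probabilities:
  L_A = C(17,11)·0.47^11·0.53^6 = 12376·0.000247216·0.0221644 = 0.0678128
  L_B = C(17,11)·0.57^11·0.43^6 = 12376·0.00206359·0.00632136 = 0.161441
Prior × likelihood for each component:
  π_A·L_A = 0.16 × 0.0678128 = 0.0108501
  π_B·L_B = 0.84 × 0.161441 = 0.135611
Denominator: 0.0108501 + 0.135611 = 0.146461
P(Component B | 11 successes out of 17) ≈ 0.926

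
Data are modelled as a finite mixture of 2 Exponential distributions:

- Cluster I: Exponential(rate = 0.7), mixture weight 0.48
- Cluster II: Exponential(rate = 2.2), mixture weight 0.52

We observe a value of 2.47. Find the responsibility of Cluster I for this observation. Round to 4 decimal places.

By Bayes' theorem, P(k | x) = π_k f_k(x) / Σ_j π_j f_j(x).
Exponential densities:
  L_I = 0.7·e^(−0.7·2.47) = 0.7·e^(−1.7290) = 0.124223
  L_II = 2.2·e^(−2.2·2.47) = 2.2·e^(−5.4340) = 0.00960432
Unnormalised posteriors:
  π_I·L_I = 0.48 × 0.124223 = 0.0596272
  π_II·L_II = 0.52 × 0.00960432 = 0.00499424
Sum: 0.0596272 + 0.00499424 = 0.0646214
So the posterior for Cluster I is 0.0596272 / 0.0646214 ≈ 0.9227.

0.9227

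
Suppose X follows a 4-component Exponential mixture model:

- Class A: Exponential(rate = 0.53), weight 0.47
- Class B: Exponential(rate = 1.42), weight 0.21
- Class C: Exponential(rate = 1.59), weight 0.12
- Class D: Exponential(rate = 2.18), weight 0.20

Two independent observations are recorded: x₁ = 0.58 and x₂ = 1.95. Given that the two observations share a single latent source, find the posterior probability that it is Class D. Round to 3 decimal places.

By Bayes' theorem, P(k | x) = π_k f_k(x) / Σ_j π_j f_j(x).
Since both observations come from the same component, the likelihood for component k is f_k(x₁)·f_k(x₂).
  L_A = [0.389739] × [0.188553] = 0.0734863
  L_B = [0.623166] × [0.0890691] = 0.0555048
  L_C = [0.632253] × [0.0715924] = 0.0452645
  L_D = [0.615651] × [0.0310649] = 0.0191252
Prior × likelihood for each component:
  π_A·L_A = 0.47 × 0.0734863 = 0.0345386
  π_B·L_B = 0.21 × 0.0555048 = 0.011656
  π_C·L_C = 0.12 × 0.0452645 = 0.00543174
  π_D·L_D = 0.20 × 0.0191252 = 0.00382503
Normaliser: 0.0345386 + 0.011656 + 0.00543174 + 0.00382503 = 0.0554513
P(Class D | x₁, x₂) = 0.00382503 / 0.0554513 ≈ 0.069

0.069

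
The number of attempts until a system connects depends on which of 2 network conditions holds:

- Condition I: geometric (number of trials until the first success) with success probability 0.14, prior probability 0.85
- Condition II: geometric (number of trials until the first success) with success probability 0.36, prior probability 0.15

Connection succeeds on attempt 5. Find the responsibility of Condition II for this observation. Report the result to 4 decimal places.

Apply Bayes' rule: the posterior for each component is proportional to its prior times its likelihood at x.
Evaluate each component's likelihood at the observed value:
  f_I = 0.0765811
  f_II = 0.060398
Multiply by the mixture weights:
  π_I·f_I = 0.85 × 0.0765811 = 0.065094
  π_II·f_II = 0.15 × 0.060398 = 0.0090597
Marginal: 0.065094 + 0.0090597 = 0.0741537
So the posterior for Condition II is 0.0090597 / 0.0741537 ≈ 0.1222.

0.1222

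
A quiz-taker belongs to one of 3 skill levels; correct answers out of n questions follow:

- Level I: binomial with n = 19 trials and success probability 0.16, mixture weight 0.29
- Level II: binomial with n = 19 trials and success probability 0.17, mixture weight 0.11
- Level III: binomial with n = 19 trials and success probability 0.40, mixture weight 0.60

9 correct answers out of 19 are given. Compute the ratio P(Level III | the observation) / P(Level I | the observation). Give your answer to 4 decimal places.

Posterior odds = (π_i f_i(x)) / (π_j f_j(x)); the normalising sum cancels.
Component likelihoods at x = 9 correct answers out of 19:
  p_I = 0.0011103
  p_II = 0.00169977
  p_III = 0.146427
Posterior odds = (π_III·p_III) / (π_I·p_I) = (0.60·0.146427) / (0.29·0.0011103) = 0.0878562 / 0.000321988 ≈ 272.8557

272.8557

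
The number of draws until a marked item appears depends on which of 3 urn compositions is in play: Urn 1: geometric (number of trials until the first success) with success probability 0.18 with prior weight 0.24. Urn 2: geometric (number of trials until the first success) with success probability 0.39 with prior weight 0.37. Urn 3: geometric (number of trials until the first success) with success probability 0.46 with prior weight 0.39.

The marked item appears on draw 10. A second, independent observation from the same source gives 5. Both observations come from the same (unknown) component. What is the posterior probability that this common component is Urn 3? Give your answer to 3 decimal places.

P(component k | x) = π_k·f_k(x) / marginal(x), where marginal(x) = Σ_j π_j·f_j(x).
Since both observations come from the same component, the likelihood for component k is f_k(x₁)·f_k(x₂).
  p_1 = [0.18·(1−0.18)^9 = 0.18·0.16762 = 0.0301715] × [0.0813819] = 0.00245542
  p_2 = [0.39·(1−0.39)^9 = 0.39·0.0116941 = 0.00456072] × [0.0539988] = 0.000246273
  p_3 = [0.46·(1−0.46)^9 = 0.46·0.00390431 = 0.00179598] × [0.0391141] = 7.02481e-05
Prior × likelihood for each component:
  π_1·p_1 = 0.24 × 0.00245542 = 0.0005893
  π_2·p_2 = 0.37 × 0.000246273 = 9.11211e-05
  π_3·p_3 = 0.39 × 7.02481e-05 = 2.73968e-05
Denominator: 0.0005893 + 9.11211e-05 + 2.73968e-05 = 0.000707818
So the posterior for Urn 3 is 2.73968e-05 / 0.000707818 ≈ 0.039.

0.039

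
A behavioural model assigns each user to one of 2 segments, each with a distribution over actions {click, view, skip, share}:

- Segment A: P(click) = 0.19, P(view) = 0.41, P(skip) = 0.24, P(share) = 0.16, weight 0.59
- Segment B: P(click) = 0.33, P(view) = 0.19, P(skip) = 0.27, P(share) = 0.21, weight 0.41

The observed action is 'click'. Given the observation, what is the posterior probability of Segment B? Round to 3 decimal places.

0.547

The responsibility of component k is P(Z=k) f_k(x) divided by Σ_j P(Z=j) f_j(x).
Categorical probabilities:
  L_A = P(click | comp) = 0.19
  L_B = P(click | comp) = 0.33
Weight by the priors:
  P(Z=A)·L_A = 0.59 × 0.19 = 0.1121
  P(Z=B)·L_B = 0.41 × 0.33 = 0.1353
Sum: 0.1121 + 0.1353 = 0.2474
P(Segment B | data) ≈ 0.547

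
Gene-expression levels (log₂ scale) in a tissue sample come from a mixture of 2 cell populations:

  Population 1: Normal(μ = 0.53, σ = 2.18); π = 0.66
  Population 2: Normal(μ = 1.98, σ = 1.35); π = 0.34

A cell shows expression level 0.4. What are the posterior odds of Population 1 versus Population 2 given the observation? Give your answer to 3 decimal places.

Posterior odds = (π_i f_i(x)) / (π_j f_j(x)); the normalising sum cancels.
Component likelihoods at x = 0.4:
  L_1 = (1/(2.18·√(2π)))·exp(−(0.4−0.53)²/(2·2.18²)) = 0.183001·exp(-0.00178) = 0.182676
  L_2 = (1/(1.35·√(2π)))·exp(−(0.4−1.98)²/(2·1.35²)) = 0.295513·exp(-0.68488) = 0.148982
Posterior odds = (π_1·L_1) / (π_2·L_2) = (0.66·0.182676) / (0.34·0.148982) = 0.120566 / 0.050654 ≈ 2.380

2.380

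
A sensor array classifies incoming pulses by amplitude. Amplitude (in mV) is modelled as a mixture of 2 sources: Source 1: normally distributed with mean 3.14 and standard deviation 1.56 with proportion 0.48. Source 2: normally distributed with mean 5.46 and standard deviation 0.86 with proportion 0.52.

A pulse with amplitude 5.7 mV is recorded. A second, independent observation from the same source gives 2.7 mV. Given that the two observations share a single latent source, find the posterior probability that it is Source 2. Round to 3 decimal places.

0.074

Apply Bayes' rule: the posterior for each component is proportional to its prior times its likelihood at x.
Since both observations come from the same component, the likelihood for component k is f_k(x₁)·f_k(x₂).
  f_1 = [0.0665297] × [0.24576] = 0.0163503
  f_2 = [0.44617] × [0.00269077] = 0.00120054
Unnormalised posteriors:
  w_1·f_1 = 0.48 × 0.0163503 = 0.00784815
  w_2·f_2 = 0.52 × 0.00120054 = 0.000624282
Marginal: 0.00784815 + 0.000624282 = 0.00847244
P(Source 2 | x) = 0.000624282 / 0.00847244 ≈ 0.074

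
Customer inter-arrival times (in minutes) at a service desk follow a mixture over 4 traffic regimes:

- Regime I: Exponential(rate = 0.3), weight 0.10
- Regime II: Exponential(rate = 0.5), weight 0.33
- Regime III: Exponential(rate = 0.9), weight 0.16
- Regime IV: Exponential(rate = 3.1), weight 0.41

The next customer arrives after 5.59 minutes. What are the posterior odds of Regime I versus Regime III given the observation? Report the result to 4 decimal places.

Since P(k|x) ∝ w_k f_k(x), the posterior odds are w_i f_i(x) / (w_j f_j(x)).
Exponential densities:
  L_I = 0.3·e^(−0.3·5.59) = 0.3·e^(−1.6770) = 0.0560802
  L_II = 0.5·e^(−0.5·5.59) = 0.5·e^(−2.7950) = 0.0305574
  L_III = 0.9·e^(−0.9·5.59) = 0.9·e^(−5.0310) = 0.00587905
  L_IV = 3.1·e^(−3.1·5.59) = 3.1·e^(−17.3290) = 9.23576e-08
Odds = (0.10/0.16) × (0.0560802/0.00587905) = 0.625 × 9.53899 ≈ 5.9619

5.9619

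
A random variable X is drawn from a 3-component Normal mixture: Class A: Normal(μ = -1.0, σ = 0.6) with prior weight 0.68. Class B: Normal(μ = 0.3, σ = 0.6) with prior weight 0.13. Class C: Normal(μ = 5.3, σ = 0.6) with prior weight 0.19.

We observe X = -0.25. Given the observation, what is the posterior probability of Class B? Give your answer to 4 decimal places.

Posterior ∝ prior × likelihood, so P(k | x) ∝ π_k f_k(x); normalise over all components.
Normal densities:
  p_A = 0.304415
  p_B = 0.436812
  p_C = 1.75024e-19
Weight by the priors:
  π_A·p_A = 0.68 × 0.304415 = 0.207002
  π_B·p_B = 0.13 × 0.436812 = 0.0567856
  π_C·p_C = 0.19 × 1.75024e-19 = 3.32546e-20
Marginal: 0.207002 + 0.0567856 + 3.32546e-20 = 0.263788
So the posterior for Class B is 0.0567856 / 0.263788 ≈ 0.2153.

0.2153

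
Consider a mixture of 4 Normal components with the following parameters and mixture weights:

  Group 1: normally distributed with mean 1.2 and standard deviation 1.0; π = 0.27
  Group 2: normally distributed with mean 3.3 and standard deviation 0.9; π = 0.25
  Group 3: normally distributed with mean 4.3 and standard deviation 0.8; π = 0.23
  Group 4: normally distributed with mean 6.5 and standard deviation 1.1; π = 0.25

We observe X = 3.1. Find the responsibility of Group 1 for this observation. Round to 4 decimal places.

0.1081

Apply Bayes' rule: the posterior for each component is proportional to its prior times its likelihood at x.
Evaluate each component's likelihood at the observed value:
  L_1 = (1/(1.0·√(2π)))·exp(−(3.1−1.2)²/(2·1.0²)) = 0.398942·exp(-1.80500) = 0.0656158
  L_2 = (1/(0.9·√(2π)))·exp(−(3.1−3.3)²/(2·0.9²)) = 0.443269·exp(-0.02469) = 0.432458
  L_3 = (1/(0.8·√(2π)))·exp(−(3.1−4.3)²/(2·0.8²)) = 0.498678·exp(-1.12500) = 0.161897
  L_4 = (1/(1.1·√(2π)))·exp(−(3.1−6.5)²/(2·1.1²)) = 0.362675·exp(-4.77686) = 0.0030546
Unnormalised posteriors:
  π_1·L_1 = 0.27 × 0.0656158 = 0.0177163
  π_2·L_2 = 0.25 × 0.432458 = 0.108115
  π_3·L_3 = 0.23 × 0.161897 = 0.0372363
  π_4·L_4 = 0.25 × 0.0030546 = 0.000763649
Denominator: 0.0177163 + 0.108115 + 0.0372363 + 0.000763649 = 0.163831
P(Group 1 | x) ≈ 0.1081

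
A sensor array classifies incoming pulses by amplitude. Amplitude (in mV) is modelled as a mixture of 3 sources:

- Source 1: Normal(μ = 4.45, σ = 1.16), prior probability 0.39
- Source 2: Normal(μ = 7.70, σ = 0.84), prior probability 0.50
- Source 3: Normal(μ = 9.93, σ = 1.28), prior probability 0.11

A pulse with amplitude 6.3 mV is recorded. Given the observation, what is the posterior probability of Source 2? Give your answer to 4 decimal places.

By Bayes' theorem, P(k | x) = P(Z=k) f_k(x) / Σ_j P(Z=j) f_j(x).
Component likelihoods at x = 6.3 mV:
  p_1 = (1/(1.16·√(2π)))·exp(−(6.3−4.45)²/(2·1.16²)) = 0.343916·exp(-1.27174) = 0.0964148
  p_2 = (1/(0.84·√(2π)))·exp(−(6.3−7.70)²/(2·0.84²)) = 0.474931·exp(-1.38889) = 0.118425
  p_3 = (1/(1.28·√(2π)))·exp(−(6.3−9.93)²/(2·1.28²)) = 0.311674·exp(-4.02127) = 0.00558836
Prior × likelihood for each component:
  P(Z=1)·p_1 = 0.39 × 0.0964148 = 0.0376018
  P(Z=2)·p_2 = 0.50 × 0.118425 = 0.0592126
  P(Z=3)·p_3 = 0.11 × 0.00558836 = 0.00061472
Normaliser: 0.0376018 + 0.0592126 + 0.00061472 = 0.0974291
So the posterior for Source 2 is 0.0592126 / 0.0974291 ≈ 0.6078.

0.6078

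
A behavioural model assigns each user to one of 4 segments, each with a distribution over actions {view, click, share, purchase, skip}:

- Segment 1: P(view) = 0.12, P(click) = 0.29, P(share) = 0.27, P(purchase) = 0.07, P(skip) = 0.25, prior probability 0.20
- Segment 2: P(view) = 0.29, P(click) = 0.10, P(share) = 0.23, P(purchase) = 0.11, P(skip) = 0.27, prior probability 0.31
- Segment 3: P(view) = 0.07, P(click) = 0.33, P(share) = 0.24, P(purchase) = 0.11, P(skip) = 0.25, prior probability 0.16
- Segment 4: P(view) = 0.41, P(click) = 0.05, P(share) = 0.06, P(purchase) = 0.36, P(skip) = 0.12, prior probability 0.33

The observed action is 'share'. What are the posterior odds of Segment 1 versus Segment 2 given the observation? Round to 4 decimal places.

Only the two components matter; the odds are (π_i f_i(x)) / (π_j f_j(x)).
Component likelihoods at x = 'share':
  f_1 = P(share | comp) = 0.27
  f_2 = P(share | comp) = 0.23
  f_3 = P(share | comp) = 0.24
  f_4 = P(share | comp) = 0.06
Odds = (0.20/0.31) × (0.27/0.23) = 0.645161 × 1.17391 ≈ 0.7574

0.7574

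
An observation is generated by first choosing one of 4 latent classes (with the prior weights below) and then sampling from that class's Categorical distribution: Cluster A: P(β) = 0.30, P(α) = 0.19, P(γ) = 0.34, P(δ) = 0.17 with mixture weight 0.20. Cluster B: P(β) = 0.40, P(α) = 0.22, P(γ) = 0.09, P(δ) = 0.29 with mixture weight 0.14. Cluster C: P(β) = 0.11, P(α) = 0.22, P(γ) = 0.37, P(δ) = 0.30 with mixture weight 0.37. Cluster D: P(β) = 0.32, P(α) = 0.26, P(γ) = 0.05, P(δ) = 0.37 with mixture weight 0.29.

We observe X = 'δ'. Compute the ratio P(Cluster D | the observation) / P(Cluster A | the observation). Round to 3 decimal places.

The posterior odds equal the prior odds times the likelihood ratio: (P(Z=i)/P(Z=j))·(f_i(x)/f_j(x)).
Component likelihoods at x = 'δ':
  p_A = P(δ | comp) = 0.17
  p_B = P(δ | comp) = 0.29
  p_C = P(δ | comp) = 0.30
  p_D = P(δ | comp) = 0.37
Posterior odds = (P(Z=D)·p_D) / (P(Z=A)·p_A) = (0.29·0.37) / (0.20·0.17) = 0.1073 / 0.034 ≈ 3.156

3.156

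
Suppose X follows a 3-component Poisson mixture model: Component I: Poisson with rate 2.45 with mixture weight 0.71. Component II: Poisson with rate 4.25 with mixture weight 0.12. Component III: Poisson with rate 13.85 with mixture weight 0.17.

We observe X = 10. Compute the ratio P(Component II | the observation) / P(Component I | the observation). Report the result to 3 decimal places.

6.893

Posterior odds = (π_i f_i(x)) / (π_j f_j(x)); the normalising sum cancels.
Poisson probabilities:
  f_I = e^(−2.45)·2.45^10/10! = 0.0001853
  f_II = e^(−4.25)·4.25^10/10! = 0.00755744
  f_III = e^(−13.85)·13.85^10/10! = 0.0691443
Posterior odds = (π_II·f_II) / (π_I·f_I) = (0.12·0.00755744) / (0.71·0.0001853) = 0.000906893 / 0.000131563 ≈ 6.893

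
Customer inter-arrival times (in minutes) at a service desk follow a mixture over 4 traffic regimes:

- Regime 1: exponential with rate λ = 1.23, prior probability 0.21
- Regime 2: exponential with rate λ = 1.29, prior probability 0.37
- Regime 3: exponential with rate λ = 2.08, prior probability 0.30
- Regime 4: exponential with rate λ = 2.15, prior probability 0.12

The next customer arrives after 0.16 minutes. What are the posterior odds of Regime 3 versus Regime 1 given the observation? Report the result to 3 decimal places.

2.109

Since P(k|x) ∝ w_k f_k(x), the posterior odds are w_i f_i(x) / (w_j f_j(x)).
Evaluate each component's likelihood at the observed value:
  p_1 = 1.23·e^(−1.23·0.16) = 1.23·e^(−0.1968) = 1.01027
  p_2 = 1.29·e^(−1.29·0.16) = 1.29·e^(−0.2064) = 1.04942
  p_3 = 2.08·e^(−2.08·0.16) = 2.08·e^(−0.3328) = 1.49118
  p_4 = 2.15·e^(−2.15·0.16) = 2.15·e^(−0.3440) = 1.5242
Odds = (0.30/0.21) × (1.49118/1.01027) = 1.42857 × 1.47603 ≈ 2.109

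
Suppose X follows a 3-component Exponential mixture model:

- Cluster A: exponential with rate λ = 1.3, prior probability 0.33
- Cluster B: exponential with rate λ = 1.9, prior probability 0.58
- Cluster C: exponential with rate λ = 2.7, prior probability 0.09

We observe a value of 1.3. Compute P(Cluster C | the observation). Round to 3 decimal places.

Posterior ∝ prior × likelihood, so P(k | x) ∝ P(Z=k) f_k(x); normalise over all components.
Exponential densities:
  L_A = 0.239875
  L_B = 0.160711
  L_C = 0.0807217
Prior × likelihood for each component:
  P(Z=A)·L_A = 0.33 × 0.239875 = 0.0791589
  P(Z=B)·L_B = 0.58 × 0.160711 = 0.0932125
  P(Z=C)·L_C = 0.09 × 0.0807217 = 0.00726495
Denominator: 0.0791589 + 0.0932125 + 0.00726495 = 0.179636
P(Cluster C | 1.3) = 0.00726495 / 0.179636 ≈ 0.040

0.040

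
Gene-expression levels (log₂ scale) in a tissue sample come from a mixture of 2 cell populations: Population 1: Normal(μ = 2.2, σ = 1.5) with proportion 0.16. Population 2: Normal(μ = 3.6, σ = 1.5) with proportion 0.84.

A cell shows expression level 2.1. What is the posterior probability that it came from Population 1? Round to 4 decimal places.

0.2386

Posterior ∝ prior × likelihood, so P(k | x) ∝ w_k f_k(x); normalise over all components.
Normal densities:
  f_1 = 0.265371
  f_2 = 0.161314
Prior × likelihood for each component:
  w_1·f_1 = 0.16 × 0.265371 = 0.0424594
  w_2·f_2 = 0.84 × 0.161314 = 0.135504
Evidence: 0.0424594 + 0.135504 = 0.177963
P(Population 1 | the observation) = 0.0424594 / 0.177963 ≈ 0.2386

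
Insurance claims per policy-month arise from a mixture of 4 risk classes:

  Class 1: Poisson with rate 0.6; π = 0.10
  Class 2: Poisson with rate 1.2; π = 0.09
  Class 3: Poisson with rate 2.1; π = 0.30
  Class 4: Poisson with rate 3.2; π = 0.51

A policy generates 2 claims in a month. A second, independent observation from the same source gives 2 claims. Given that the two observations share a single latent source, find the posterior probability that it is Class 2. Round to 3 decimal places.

0.086

Posterior ∝ prior × likelihood, so P(k | x) ∝ w_k f_k(x); normalise over all components.
Since both observations come from the same component, the likelihood for component k is f_k(x₁)·f_k(x₂).
  f_1 = [0.0987861] × [0.0987861] = 0.00975869
  f_2 = [0.21686] × [0.21686] = 0.0470282
  f_3 = [0.270016] × [0.270016] = 0.0729089
  f_4 = [0.208702] × [0.208702] = 0.0435567
Weight by the priors:
  w_1·f_1 = 0.10 × 0.00975869 = 0.000975869
  w_2·f_2 = 0.09 × 0.0470282 = 0.00423254
  w_3·f_3 = 0.30 × 0.0729089 = 0.0218727
  w_4·f_4 = 0.51 × 0.0435567 = 0.0222139
Normaliser: 0.000975869 + 0.00423254 + 0.0218727 + 0.0222139 = 0.049295
So the posterior for Class 2 is 0.00423254 / 0.049295 ≈ 0.086.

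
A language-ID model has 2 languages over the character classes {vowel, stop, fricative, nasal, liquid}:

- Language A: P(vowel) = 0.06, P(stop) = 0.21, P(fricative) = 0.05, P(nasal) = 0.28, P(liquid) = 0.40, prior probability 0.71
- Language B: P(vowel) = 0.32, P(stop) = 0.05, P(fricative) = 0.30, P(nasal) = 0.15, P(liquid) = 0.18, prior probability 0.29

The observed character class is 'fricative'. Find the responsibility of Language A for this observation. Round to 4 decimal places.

0.2898

Apply Bayes' rule: the posterior for each component is proportional to its prior times its likelihood at x.
Categorical probabilities:
  f_A = 0.05
  f_B = 0.3
Prior × likelihood for each component:
  P(Z=A)·f_A = 0.71 × 0.05 = 0.0355
  P(Z=B)·f_B = 0.29 × 0.3 = 0.087
Evidence: 0.0355 + 0.087 = 0.1225
P(Language A | data) ≈ 0.2898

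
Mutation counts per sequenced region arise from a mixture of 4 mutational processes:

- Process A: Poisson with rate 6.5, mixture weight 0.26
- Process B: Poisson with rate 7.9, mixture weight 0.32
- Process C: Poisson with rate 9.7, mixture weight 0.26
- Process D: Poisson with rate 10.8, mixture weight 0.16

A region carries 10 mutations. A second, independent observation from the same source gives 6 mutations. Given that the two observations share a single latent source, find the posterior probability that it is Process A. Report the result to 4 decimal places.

Apply Bayes' rule: the posterior for each component is proportional to its prior times its likelihood at x.
Since both observations come from the same component, the likelihood for component k is f_k(x₁)·f_k(x₂).
  L_A = [0.0557772] × [0.157483] = 0.00878395
  L_B = [0.0967345] × [0.125171] = 0.0121084
  L_C = [0.124537] × [0.0708992] = 0.00882956
  L_D = [0.121365] × [0.0449603] = 0.00545662
Prior × likelihood for each component:
  π_A·L_A = 0.26 × 0.00878395 = 0.00228383
  π_B·L_B = 0.32 × 0.0121084 = 0.00387467
  π_C·L_C = 0.26 × 0.00882956 = 0.00229569
  π_D·L_D = 0.16 × 0.00545662 = 0.000873059
Sum: 0.00228383 + 0.00387467 + 0.00229569 + 0.000873059 = 0.00932725
P(Process A | x₁, x₂) = 0.00228383 / 0.00932725 ≈ 0.2449

0.2449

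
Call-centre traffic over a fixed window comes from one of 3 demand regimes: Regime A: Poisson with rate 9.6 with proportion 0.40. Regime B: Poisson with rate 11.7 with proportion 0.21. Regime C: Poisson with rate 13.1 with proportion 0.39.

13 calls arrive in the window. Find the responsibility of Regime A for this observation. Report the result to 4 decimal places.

0.2844

Posterior ∝ prior × likelihood, so P(k | x) ∝ π_k f_k(x); normalise over all components.
Poisson probabilities:
  f_A = e^(−9.6)·9.6^13/13! = 0.0639762
  f_B = e^(−11.7)·11.7^13/13! = 0.102539
  f_C = e^(−13.1)·13.1^13/13! = 0.109898
Unnormalised posteriors:
  π_A·f_A = 0.40 × 0.0639762 = 0.0255905
  π_B·f_B = 0.21 × 0.102539 = 0.0215333
  π_C·f_C = 0.39 × 0.109898 = 0.0428601
Normaliser: 0.0255905 + 0.0215333 + 0.0428601 = 0.0899839
P(Regime A | x) = 0.0255905 / 0.0899839 ≈ 0.2844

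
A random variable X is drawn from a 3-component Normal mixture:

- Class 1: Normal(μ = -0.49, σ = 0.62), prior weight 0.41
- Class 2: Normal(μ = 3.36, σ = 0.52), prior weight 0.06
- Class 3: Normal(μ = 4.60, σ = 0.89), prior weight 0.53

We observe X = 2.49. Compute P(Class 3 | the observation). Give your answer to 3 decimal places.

Apply Bayes' rule: the posterior for each component is proportional to its prior times its likelihood at x.
Normal densities:
  L_1 = (1/(0.62·√(2π)))·exp(−(2.49−-0.49)²/(2·0.62²)) = 0.643455·exp(-11.55099) = 6.19424e-06
  L_2 = (1/(0.52·√(2π)))·exp(−(2.49−3.36)²/(2·0.52²)) = 0.767197·exp(-1.39959) = 0.189265
  L_3 = (1/(0.89·√(2π)))·exp(−(2.49−4.60)²/(2·0.89²)) = 0.448250·exp(-2.81031) = 0.0269784
Unnormalised posteriors:
  π_1·L_1 = 0.41 × 6.19424e-06 = 2.53964e-06
  π_2·L_2 = 0.06 × 0.189265 = 0.0113559
  π_3·L_3 = 0.53 × 0.0269784 = 0.0142985
Normaliser: 2.53964e-06 + 0.0113559 + 0.0142985 = 0.025657
P(Class 3 | 2.49) ≈ 0.557

0.557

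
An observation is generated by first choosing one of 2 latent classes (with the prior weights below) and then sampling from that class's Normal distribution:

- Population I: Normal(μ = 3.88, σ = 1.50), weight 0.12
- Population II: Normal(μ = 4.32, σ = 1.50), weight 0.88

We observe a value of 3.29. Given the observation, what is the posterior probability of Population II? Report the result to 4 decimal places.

Posterior ∝ prior × likelihood, so P(k | x) ∝ π_k f_k(x); normalise over all components.
Evaluate each component's likelihood at the observed value:
  L_I = (1/(1.50·√(2π)))·exp(−(3.29−3.88)²/(2·1.50²)) = 0.265962·exp(-0.07736) = 0.246164
  L_II = (1/(1.50·√(2π)))·exp(−(3.29−4.32)²/(2·1.50²)) = 0.265962·exp(-0.23576) = 0.210103
Weight by the priors:
  π_I·L_I = 0.12 × 0.246164 = 0.0295396
  π_II·L_II = 0.88 × 0.210103 = 0.18489
Normaliser: 0.0295396 + 0.18489 = 0.21443
Responsibility of Population II: 0.18489 / 0.21443 ≈ 0.8622

0.8622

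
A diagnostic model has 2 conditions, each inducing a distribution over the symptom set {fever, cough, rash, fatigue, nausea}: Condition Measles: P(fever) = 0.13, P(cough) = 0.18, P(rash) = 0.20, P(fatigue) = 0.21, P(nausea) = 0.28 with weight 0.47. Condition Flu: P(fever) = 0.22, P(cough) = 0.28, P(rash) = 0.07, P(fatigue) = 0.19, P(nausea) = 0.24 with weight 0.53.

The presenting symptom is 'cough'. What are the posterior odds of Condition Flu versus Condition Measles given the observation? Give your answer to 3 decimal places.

1.754

Posterior odds = (P(Z=i) f_i(x)) / (P(Z=j) f_j(x)); the normalising sum cancels.
Evaluate each component's likelihood at the observed value:
  p_Measles = P(cough | comp) = 0.18
  p_Flu = P(cough | comp) = 0.28
0.1484 / 0.0846 ≈ 1.754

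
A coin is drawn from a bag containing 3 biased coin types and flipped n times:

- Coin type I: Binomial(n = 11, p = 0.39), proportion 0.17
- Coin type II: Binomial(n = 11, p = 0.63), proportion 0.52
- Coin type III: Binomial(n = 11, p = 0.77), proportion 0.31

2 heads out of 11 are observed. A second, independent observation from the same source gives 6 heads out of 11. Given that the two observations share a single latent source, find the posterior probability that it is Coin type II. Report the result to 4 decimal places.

0.1145

The responsibility of component k is π_k f_k(x) divided by Σ_j π_j f_j(x).
Since both observations come from the same component, the likelihood for component k is f_k(x₁)·f_k(x₂).
  f_I = [0.0978274] × [0.137303] = 0.013432
  f_II = [0.002837] × [0.200306] = 0.000568268
  f_III = [5.87347e-05] × [0.0619763] = 3.64016e-06
Prior × likelihood for each component:
  π_I·f_I = 0.17 × 0.013432 = 0.00228343
  π_II·f_II = 0.52 × 0.000568268 = 0.000295499
  π_III·f_III = 0.31 × 3.64016e-06 = 1.12845e-06
Denominator: 0.00228343 + 0.000295499 + 1.12845e-06 = 0.00258006
So the posterior for Coin type II is 0.000295499 / 0.00258006 ≈ 0.1145.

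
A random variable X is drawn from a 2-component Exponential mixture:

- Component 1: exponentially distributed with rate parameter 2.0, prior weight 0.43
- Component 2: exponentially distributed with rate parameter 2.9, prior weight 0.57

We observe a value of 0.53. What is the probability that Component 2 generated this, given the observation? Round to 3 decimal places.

By Bayes' theorem, P(k | x) = w_k f_k(x) / Σ_j w_j f_j(x).
Component likelihoods at x = 0.53:
  f_1 = 2.0·e^(−2.0·0.53) = 2.0·e^(−1.0600) = 0.692912
  f_2 = 2.9·e^(−2.9·0.53) = 2.9·e^(−1.5370) = 0.623573
Weight by the priors:
  w_1·f_1 = 0.43 × 0.692912 = 0.297952
  w_2·f_2 = 0.57 × 0.623573 = 0.355437
Sum: 0.297952 + 0.355437 = 0.653389
P(Component 2 | the observation) ≈ 0.544

0.544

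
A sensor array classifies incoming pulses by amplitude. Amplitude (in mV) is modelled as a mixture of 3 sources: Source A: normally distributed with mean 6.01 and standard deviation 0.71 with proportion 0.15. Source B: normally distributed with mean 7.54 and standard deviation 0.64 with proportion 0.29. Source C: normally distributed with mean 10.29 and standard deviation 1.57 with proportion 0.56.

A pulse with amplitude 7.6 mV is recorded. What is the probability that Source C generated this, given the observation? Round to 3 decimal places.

P(component k | x) = π_k·f_k(x) / marginal(x), where marginal(x) = Σ_j π_j·f_j(x).
Normal densities:
  p_A = (1/(0.71·√(2π)))·exp(−(7.6−6.01)²/(2·0.71²)) = 0.561891·exp(-2.50754) = 0.0457764
  p_B = (1/(0.64·√(2π)))·exp(−(7.6−7.54)²/(2·0.64²)) = 0.623347·exp(-0.00439) = 0.620614
  p_C = (1/(1.57·√(2π)))·exp(−(7.6−10.29)²/(2·1.57²)) = 0.254103·exp(-1.46783) = 0.0585519
Weight by the priors:
  π_A·p_A = 0.15 × 0.0457764 = 0.00686646
  π_B·p_B = 0.29 × 0.620614 = 0.179978
  π_C·p_C = 0.56 × 0.0585519 = 0.032789
Sum: 0.00686646 + 0.179978 + 0.032789 = 0.219634
Responsibility of Source C: 0.032789 / 0.219634 ≈ 0.149

0.149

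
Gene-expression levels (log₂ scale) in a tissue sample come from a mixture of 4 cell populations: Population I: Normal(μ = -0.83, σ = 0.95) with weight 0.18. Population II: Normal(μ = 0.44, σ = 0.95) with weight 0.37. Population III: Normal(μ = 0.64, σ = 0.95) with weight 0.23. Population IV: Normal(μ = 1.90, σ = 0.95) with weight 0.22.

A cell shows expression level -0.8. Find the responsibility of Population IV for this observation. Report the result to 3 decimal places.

Apply Bayes' rule: the posterior for each component is proportional to its prior times its likelihood at x.
Evaluate each component's likelihood at the observed value:
  f_I = (1/(0.95·√(2π)))·exp(−(-0.8−-0.83)²/(2·0.95²)) = 0.419939·exp(-0.00050) = 0.41973
  f_II = (1/(0.95·√(2π)))·exp(−(-0.8−0.44)²/(2·0.95²)) = 0.419939·exp(-0.85186) = 0.179155
  f_III = (1/(0.95·√(2π)))·exp(−(-0.8−0.64)²/(2·0.95²)) = 0.419939·exp(-1.14881) = 0.133127
  f_IV = (1/(0.95·√(2π)))·exp(−(-0.8−1.90)²/(2·0.95²)) = 0.419939·exp(-4.03878) = 0.00739888
Multiply by the mixture weights:
  π_I·f_I = 0.18 × 0.41973 = 0.0755514
  π_II·f_II = 0.37 × 0.179155 = 0.0662875
  π_III·f_III = 0.23 × 0.133127 = 0.0306191
  π_IV·f_IV = 0.22 × 0.00739888 = 0.00162775
Normaliser: 0.0755514 + 0.0662875 + 0.0306191 + 0.00162775 = 0.174086
P(Population IV | data) = 0.00162775 / 0.174086 ≈ 0.009

0.009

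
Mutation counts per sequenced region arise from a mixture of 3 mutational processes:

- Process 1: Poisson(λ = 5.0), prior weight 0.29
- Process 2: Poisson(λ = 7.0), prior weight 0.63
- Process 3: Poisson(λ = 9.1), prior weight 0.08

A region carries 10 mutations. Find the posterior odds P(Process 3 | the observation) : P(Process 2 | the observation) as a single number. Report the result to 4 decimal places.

0.2144

Posterior odds = (π_i f_i(x)) / (π_j f_j(x)); the normalising sum cancels.
Poisson probabilities:
  L_1 = e^(−5.0)·5.0^10/10! = 0.0181328
  L_2 = e^(−7.0)·7.0^10/10! = 0.0709833
  L_3 = e^(−9.1)·9.1^10/10! = 0.119832
0.00958652 / 0.0447195 ≈ 0.2144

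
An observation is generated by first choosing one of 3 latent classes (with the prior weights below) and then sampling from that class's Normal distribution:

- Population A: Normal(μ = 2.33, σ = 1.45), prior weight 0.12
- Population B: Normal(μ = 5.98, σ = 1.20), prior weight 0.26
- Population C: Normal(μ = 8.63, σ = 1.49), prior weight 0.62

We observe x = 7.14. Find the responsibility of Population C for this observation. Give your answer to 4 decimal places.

0.6496

Apply Bayes' rule: the posterior for each component is proportional to its prior times its likelihood at x.
Component likelihoods at x = 7.14:
  p_A = 0.00112211
  p_B = 0.208361
  p_C = 0.162396
Weight by the priors:
  w_A·p_A = 0.12 × 0.00112211 = 0.000134653
  w_B·p_B = 0.26 × 0.208361 = 0.0541739
  w_C·p_C = 0.62 × 0.162396 = 0.100686
Marginal: 0.000134653 + 0.0541739 + 0.100686 = 0.154994
P(Population C | 7.14) = 0.100686 / 0.154994 ≈ 0.6496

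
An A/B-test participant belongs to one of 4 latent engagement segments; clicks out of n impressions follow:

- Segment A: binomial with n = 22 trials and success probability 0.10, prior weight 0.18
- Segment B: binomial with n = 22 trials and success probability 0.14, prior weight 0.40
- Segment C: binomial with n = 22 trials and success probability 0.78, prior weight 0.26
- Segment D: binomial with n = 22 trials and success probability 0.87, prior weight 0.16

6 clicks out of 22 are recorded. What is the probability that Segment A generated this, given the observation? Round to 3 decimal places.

0.110

Apply Bayes' rule: the posterior for each component is proportional to its prior times its likelihood at x.
Component likelihoods at x = 6 clicks out of 22:
  f_A = 0.0138259
  f_B = 0.0502988
  f_C = 5.05994e-07
  f_D = 2.1529e-10
Unnormalised posteriors:
  π_A·f_A = 0.18 × 0.0138259 = 0.00248867
  π_B·f_B = 0.40 × 0.0502988 = 0.0201195
  π_C·f_C = 0.26 × 5.05994e-07 = 1.31558e-07
  π_D·f_D = 0.16 × 2.1529e-10 = 3.44464e-11
Denominator: 0.00248867 + 0.0201195 + 1.31558e-07 + 3.44464e-11 = 0.0226083
P(Segment A | data) ≈ 0.110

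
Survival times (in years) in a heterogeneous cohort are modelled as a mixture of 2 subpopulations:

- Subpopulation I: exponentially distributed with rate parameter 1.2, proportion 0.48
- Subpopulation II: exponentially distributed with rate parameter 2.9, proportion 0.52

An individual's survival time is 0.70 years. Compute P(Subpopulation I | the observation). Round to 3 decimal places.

Posterior ∝ prior × likelihood, so P(k | x) ∝ P(Z=k) f_k(x); normalise over all components.
Component likelihoods at x = 0.70 years:
  p_I = 0.518053
  p_II = 0.380873
Unnormalised posteriors:
  P(Z=I)·p_I = 0.48 × 0.518053 = 0.248665
  P(Z=II)·p_II = 0.52 × 0.380873 = 0.198054
Sum: 0.248665 + 0.198054 = 0.446719
P(Subpopulation I | the observation) ≈ 0.557

0.557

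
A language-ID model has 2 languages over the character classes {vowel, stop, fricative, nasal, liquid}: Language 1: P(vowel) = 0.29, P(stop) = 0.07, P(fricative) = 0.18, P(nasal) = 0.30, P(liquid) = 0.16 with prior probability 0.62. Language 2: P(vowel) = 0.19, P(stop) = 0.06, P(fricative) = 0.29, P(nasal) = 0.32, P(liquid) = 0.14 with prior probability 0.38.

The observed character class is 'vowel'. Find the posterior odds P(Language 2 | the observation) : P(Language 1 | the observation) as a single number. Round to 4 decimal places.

0.4016

The posterior odds equal the prior odds times the likelihood ratio: (π_i/π_j)·(f_i(x)/f_j(x)).
Evaluate each component's likelihood at the observed value:
  f_1 = 0.29
  f_2 = 0.19
0.0722 / 0.1798 ≈ 0.4016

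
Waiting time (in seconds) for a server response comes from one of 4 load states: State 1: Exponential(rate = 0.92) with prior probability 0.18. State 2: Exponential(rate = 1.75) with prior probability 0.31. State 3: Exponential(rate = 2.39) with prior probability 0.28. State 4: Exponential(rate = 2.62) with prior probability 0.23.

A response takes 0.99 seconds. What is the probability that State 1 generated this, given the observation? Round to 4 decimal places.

Apply Bayes' rule: the posterior for each component is proportional to its prior times its likelihood at x.
Evaluate each component's likelihood at the observed value:
  p_1 = 0.92·e^(−0.92·0.99) = 0.92·e^(−0.9108) = 0.370026
  p_2 = 1.75·e^(−1.75·0.99) = 1.75·e^(−1.7325) = 0.309473
  p_3 = 2.39·e^(−2.39·0.99) = 2.39·e^(−2.3661) = 0.224292
  p_4 = 2.62·e^(−2.62·0.99) = 2.62·e^(−2.5938) = 0.195807
Multiply by the mixture weights:
  P(Z=1)·p_1 = 0.18 × 0.370026 = 0.0666047
  P(Z=2)·p_2 = 0.31 × 0.309473 = 0.0959367
  P(Z=3)·p_3 = 0.28 × 0.224292 = 0.0628018
  P(Z=4)·p_4 = 0.23 × 0.195807 = 0.0450356
Evidence: 0.0666047 + 0.0959367 + 0.0628018 + 0.0450356 = 0.270379
P(State 1 | the observation) = 0.0666047 / 0.270379 ≈ 0.2463

0.2463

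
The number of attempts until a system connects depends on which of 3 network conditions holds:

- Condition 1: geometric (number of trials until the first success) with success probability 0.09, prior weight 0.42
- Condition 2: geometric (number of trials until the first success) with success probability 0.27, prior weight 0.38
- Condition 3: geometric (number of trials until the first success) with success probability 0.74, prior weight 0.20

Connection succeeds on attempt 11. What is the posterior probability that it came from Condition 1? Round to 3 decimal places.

The responsibility of component k is w_k f_k(x) divided by Σ_j w_j f_j(x).
Component likelihoods at x = 11:
  L_1 = 0.0350475
  L_2 = 0.0116036
  L_3 = 1.04464e-06
Prior × likelihood for each component:
  w_1·L_1 = 0.42 × 0.0350475 = 0.0147199
  w_2·L_2 = 0.38 × 0.0116036 = 0.00440936
  w_3·L_3 = 0.20 × 1.04464e-06 = 2.08927e-07
Normaliser: 0.0147199 + 0.00440936 + 2.08927e-07 = 0.0191295
P(Condition 1 | 11) = 0.0147199 / 0.0191295 ≈ 0.769

0.769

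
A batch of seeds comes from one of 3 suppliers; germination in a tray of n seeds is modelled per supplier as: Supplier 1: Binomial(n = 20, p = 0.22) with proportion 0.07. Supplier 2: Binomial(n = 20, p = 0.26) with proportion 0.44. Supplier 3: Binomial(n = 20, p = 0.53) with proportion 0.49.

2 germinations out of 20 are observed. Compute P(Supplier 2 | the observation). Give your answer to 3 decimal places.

By Bayes' theorem, P(k | x) = π_k f_k(x) / Σ_j π_j f_j(x).
Binomial probabilities:
  L_1 = C(20,2)·0.22^2·0.78^18 = 190·0.0484·0.011421 = 0.105027
  L_2 = C(20,2)·0.26^2·0.74^18 = 190·0.0676·0.00442763 = 0.0568684
  L_3 = C(20,2)·0.53^2·0.47^18 = 190·0.2809·1.25245e-06 = 6.68447e-05
Multiply by the mixture weights:
  π_1·L_1 = 0.07 × 0.105027 = 0.0073519
  π_2·L_2 = 0.44 × 0.0568684 = 0.0250221
  π_3·L_3 = 0.49 × 6.68447e-05 = 3.27539e-05
Sum: 0.0073519 + 0.0250221 + 3.27539e-05 = 0.0324068
P(Supplier 2 | the observation) ≈ 0.772

0.772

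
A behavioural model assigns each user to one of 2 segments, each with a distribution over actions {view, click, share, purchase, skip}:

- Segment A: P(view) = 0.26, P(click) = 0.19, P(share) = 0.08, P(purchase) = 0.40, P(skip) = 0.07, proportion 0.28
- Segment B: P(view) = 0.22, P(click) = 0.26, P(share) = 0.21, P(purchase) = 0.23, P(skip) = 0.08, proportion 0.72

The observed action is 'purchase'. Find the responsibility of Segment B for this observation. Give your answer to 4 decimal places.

Apply Bayes' rule: the posterior for each component is proportional to its prior times its likelihood at x.
Component likelihoods at x = 'purchase':
  L_A = 0.4
  L_B = 0.23
Prior × likelihood for each component:
  π_A·L_A = 0.28 × 0.4 = 0.112
  π_B·L_B = 0.72 × 0.23 = 0.1656
Sum: 0.112 + 0.1656 = 0.2776
P(Segment B | data) = 0.1656 / 0.2776 ≈ 0.5965

0.5965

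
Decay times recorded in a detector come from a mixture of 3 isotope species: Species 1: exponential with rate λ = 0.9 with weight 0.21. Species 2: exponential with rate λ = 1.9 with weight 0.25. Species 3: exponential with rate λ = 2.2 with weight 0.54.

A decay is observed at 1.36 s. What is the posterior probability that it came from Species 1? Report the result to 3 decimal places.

0.368

By Bayes' theorem, P(k | x) = π_k f_k(x) / Σ_j π_j f_j(x).
Exponential densities:
  p_1 = 0.9·e^(−0.9·1.36) = 0.9·e^(−1.2240) = 0.264646
  p_2 = 1.9·e^(−1.9·1.36) = 1.9·e^(−2.5840) = 0.143396
  p_3 = 2.2·e^(−2.2·1.36) = 2.2·e^(−2.9920) = 0.110411
Prior × likelihood for each component:
  π_1·p_1 = 0.21 × 0.264646 = 0.0555758
  π_2·p_2 = 0.25 × 0.143396 = 0.035849
  π_3·p_3 = 0.54 × 0.110411 = 0.0596221
Evidence: 0.0555758 + 0.035849 + 0.0596221 = 0.151047
So the posterior for Species 1 is 0.0555758 / 0.151047 ≈ 0.368.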